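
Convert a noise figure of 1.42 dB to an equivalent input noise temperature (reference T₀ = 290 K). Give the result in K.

112 K

F = 10^(1.42/10) = 1.38676
T_e = (F − 1)·T₀ = (1.38676 − 1) × 290 = 112 K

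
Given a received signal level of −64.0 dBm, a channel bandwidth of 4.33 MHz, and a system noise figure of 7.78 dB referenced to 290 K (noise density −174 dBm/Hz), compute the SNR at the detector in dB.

35.9 dB

Noise floor: N = −174 + 10 log₁₀(B) + NF
10 log₁₀(4.33×10⁶) = 66.36 dB
N = −174 + 66.36 + 7.78 = −99.86 dBm
SNR = P_sig − N = −64.0 − (−99.86) = 35.86 dB → 35.9 dB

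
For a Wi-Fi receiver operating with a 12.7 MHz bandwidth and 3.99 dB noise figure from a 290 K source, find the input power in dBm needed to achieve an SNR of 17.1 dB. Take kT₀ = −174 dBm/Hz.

Sensitivity = −174 + 10 log₁₀(B) + NF + SNR_min
= −174 + 71.04 + 3.99 + 17.1
= −81.87 dBm → −81.9 dBm

−81.9 dBm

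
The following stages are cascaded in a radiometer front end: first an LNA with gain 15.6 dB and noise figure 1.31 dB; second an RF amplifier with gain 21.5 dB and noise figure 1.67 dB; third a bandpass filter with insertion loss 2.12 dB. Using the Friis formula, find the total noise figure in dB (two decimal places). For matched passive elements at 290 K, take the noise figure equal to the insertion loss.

Convert to linear (a loss of L dB is a gain of −L dB): F_i = 10^(NF_i/10), G_i = 10^(G_i,dB/10)
  Stage 1: F_1 = 10^(1.31/10) = 1.352, G_1 = 10^(15.6/10) = 36.31
  Stage 2: F_2 = 10^(1.67/10) = 1.469, G_2 = 10^(21.5/10) = 141.3
  Stage 3: F_3 = 10^(2.12/10) = 1.629, G_3 = 10^(−2.12/10) = 0.6138
Friis cascade:
  F = 1.352 + (1.469 − 1)/36.31 + (1.629 − 1)/5129 = 1.365
NF = 10 log₁₀(1.365) = 1.35 dB

1.35 dB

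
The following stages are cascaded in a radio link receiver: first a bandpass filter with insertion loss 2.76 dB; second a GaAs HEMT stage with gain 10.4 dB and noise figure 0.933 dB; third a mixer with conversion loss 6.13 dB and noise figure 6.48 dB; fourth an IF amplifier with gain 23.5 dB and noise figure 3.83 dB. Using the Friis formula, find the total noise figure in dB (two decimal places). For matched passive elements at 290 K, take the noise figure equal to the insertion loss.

Convert to linear (a loss of L dB is a gain of −L dB): F_i = 10^(NF_i/10), G_i = 10^(G_i,dB/10)
  Stage 1: F_1 = 10^(2.76/10) = 1.888, G_1 = 10^(−2.76/10) = 0.5297
  Stage 2: F_2 = 10^(0.933/10) = 1.240, G_2 = 10^(10.4/10) = 10.96
  Stage 3: F_3 = 10^(6.48/10) = 4.446, G_3 = 10^(−6.13/10) = 0.2438
  Stage 4: F_4 = 10^(3.83/10) = 2.415, G_4 = 10^(23.5/10) = 223.9
Friis cascade:
  F = 1.888 + (1.240 − 1)/0.5297 + (4.446 − 1)/5.808 + (2.415 − 1)/1.416 = 3.934
NF = 10 log₁₀(3.934) = 5.95 dB

5.95 dB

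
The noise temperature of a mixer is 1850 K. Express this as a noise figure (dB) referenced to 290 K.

F = 1 + T_e/T₀ = 1 + 1850/290 = 7.37931
NF = 10 log₁₀(7.37931) = 8.68 dB

8.68 dB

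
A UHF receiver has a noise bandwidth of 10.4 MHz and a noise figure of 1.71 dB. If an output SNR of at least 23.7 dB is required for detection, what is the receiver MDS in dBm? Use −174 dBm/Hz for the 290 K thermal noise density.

Sensitivity = −174 + 10 log₁₀(B) + NF + SNR_min
= −174 + 70.17 + 1.71 + 23.7
= −78.42 dBm → −78.4 dBm

−78.4 dBm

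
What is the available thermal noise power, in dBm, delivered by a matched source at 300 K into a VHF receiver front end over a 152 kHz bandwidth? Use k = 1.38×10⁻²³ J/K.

−122.0 dBm

P_n = kTB = 1.38×10⁻²³ × 300 × 1.52×10⁵ = 6.29×10⁻¹⁶ W
In dBm: 10 log₁₀(6.29×10⁻¹⁶ / 10⁻³) = −122.0 dBm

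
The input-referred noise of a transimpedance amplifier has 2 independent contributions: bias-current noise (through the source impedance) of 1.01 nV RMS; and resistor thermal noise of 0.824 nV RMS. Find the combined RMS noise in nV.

Uncorrelated sources add in power (mean-square): V_tot = √(ΣV_i²)
V_tot = √[(1.01×10⁻⁹)² + (8.24×10⁻¹⁰)²] = 1.30×10⁻⁹ V = 1.30 nV

1.30 nV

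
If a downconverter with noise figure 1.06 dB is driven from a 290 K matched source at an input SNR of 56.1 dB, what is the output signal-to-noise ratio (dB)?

By definition F = SNR_in/SNR_out, so in dB: SNR_out = SNR_in − NF
SNR_out = 56.1 − 1.06 = 55.04 dB

55.04 dB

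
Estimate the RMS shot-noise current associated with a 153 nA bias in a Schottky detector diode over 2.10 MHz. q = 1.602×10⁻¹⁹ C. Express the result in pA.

321 pA

I_n = √(2qI·B)
2qI·B = 2 × 1.602×10⁻¹⁹ × 1.53×10⁻⁷ × 2.10×10⁶ = 1.03×10⁻¹⁹ A²
I_n = √(1.03×10⁻¹⁹) = 3.21×10⁻¹⁰ A = 321 pA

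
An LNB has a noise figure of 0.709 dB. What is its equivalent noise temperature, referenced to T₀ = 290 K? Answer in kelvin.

F = 10^(0.709/10) = 1.17733
T_e = (F − 1)·T₀ = (1.17733 − 1) × 290 = 51.4 K

51.4 K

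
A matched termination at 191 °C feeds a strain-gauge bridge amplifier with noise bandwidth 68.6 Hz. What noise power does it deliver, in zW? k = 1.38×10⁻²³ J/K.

439 zW

T = 191 °C + 273.15 = 464.15 K
P_n = kTB = 1.38×10⁻²³ × 464.15 × 6.86×10¹ = 4.39×10⁻¹⁹ W = 439 zW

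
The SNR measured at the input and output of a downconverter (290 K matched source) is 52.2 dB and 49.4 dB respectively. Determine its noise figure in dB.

NF (dB) = SNR_in(dB) − SNR_out(dB) when the source is at T₀
NF = 52.2 − 49.4 = 2.8 dB

2.8 dB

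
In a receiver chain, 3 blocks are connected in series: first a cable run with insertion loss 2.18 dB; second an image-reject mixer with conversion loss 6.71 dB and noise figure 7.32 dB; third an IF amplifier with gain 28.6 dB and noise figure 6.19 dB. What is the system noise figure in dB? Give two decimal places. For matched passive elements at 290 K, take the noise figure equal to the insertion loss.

Convert to linear (a loss of L dB is a gain of −L dB): F_i = 10^(NF_i/10), G_i = 10^(G_i,dB/10)
  Stage 1: F_1 = 10^(2.18/10) = 1.652, G_1 = 10^(−2.18/10) = 0.6053
  Stage 2: F_2 = 10^(7.32/10) = 5.395, G_2 = 10^(−6.71/10) = 0.2133
  Stage 3: F_3 = 10^(6.19/10) = 4.159, G_3 = 10^(28.6/10) = 724.4
Friis cascade:
  F = 1.652 + (5.395 − 1)/0.6053 + (4.159 − 1)/0.1291 = 33.38
NF = 10 log₁₀(33.38) = 15.23 dB

15.23 dB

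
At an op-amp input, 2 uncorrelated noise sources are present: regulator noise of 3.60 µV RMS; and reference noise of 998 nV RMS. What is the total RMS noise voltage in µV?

Uncorrelated sources add in power (mean-square): V_tot = √(ΣV_i²)
V_tot = √[(3.60×10⁻⁶)² + (9.98×10⁻⁷)²] = 3.74×10⁻⁶ V = 3.74 µV

3.74 µV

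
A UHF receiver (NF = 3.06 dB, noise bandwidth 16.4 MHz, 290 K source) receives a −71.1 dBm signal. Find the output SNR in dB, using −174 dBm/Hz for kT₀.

Noise floor: N = −174 + 10 log₁₀(B) + NF
10 log₁₀(1.64×10⁷) = 72.15 dB
N = −174 + 72.15 + 3.06 = −98.79 dBm
SNR = P_sig − N = −71.1 − (−98.79) = 27.69 dB → 27.7 dB

27.7 dB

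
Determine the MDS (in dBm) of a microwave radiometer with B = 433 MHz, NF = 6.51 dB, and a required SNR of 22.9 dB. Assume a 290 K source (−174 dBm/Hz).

Sensitivity = −174 + 10 log₁₀(B) + NF + SNR_min
= −174 + 86.36 + 6.51 + 22.9
= −58.23 dBm → −58.2 dBm

−58.2 dBm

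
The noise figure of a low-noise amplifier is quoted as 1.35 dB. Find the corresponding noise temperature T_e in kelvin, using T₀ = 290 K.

F = 10^(1.35/10) = 1.36458
T_e = (F − 1)·T₀ = (1.36458 − 1) × 290 = 106 K

106 K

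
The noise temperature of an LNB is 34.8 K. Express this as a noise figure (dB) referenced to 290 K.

0.492 dB

F = 1 + T_e/T₀ = 1 + 34.8/290 = 1.12
NF = 10 log₁₀(1.12) = 0.492 dB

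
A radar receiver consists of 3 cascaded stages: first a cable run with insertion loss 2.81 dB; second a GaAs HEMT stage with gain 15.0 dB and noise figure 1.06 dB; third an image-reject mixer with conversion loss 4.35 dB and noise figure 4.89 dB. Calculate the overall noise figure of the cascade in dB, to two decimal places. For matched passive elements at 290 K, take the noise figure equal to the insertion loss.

4.09 dB

Convert to linear (a loss of L dB is a gain of −L dB): F_i = 10^(NF_i/10), G_i = 10^(G_i,dB/10)
  Stage 1: F_1 = 10^(2.81/10) = 1.910, G_1 = 10^(−2.81/10) = 0.5236
  Stage 2: F_2 = 10^(1.06/10) = 1.276, G_2 = 10^(15.0/10) = 31.62
  Stage 3: F_3 = 10^(4.89/10) = 3.083, G_3 = 10^(−4.35/10) = 0.3673
Friis cascade:
  F = 1.910 + (1.276 − 1)/0.5236 + (3.083 − 1)/16.56 = 2.564
NF = 10 log₁₀(2.564) = 4.09 dB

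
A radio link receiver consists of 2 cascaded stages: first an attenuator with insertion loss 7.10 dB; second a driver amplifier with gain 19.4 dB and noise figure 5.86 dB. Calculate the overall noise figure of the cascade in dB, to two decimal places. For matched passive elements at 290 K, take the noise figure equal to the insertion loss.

12.96 dB

Convert to linear (a loss of L dB is a gain of −L dB): F_i = 10^(NF_i/10), G_i = 10^(G_i,dB/10)
  Stage 1: F_1 = 10^(7.10/10) = 5.129, G_1 = 10^(−7.10/10) = 0.1950
  Stage 2: F_2 = 10^(5.86/10) = 3.855, G_2 = 10^(19.4/10) = 87.10
Friis cascade:
  F = 5.129 + (3.855 − 1)/0.1950 = 19.77
NF = 10 log₁₀(19.77) = 12.96 dB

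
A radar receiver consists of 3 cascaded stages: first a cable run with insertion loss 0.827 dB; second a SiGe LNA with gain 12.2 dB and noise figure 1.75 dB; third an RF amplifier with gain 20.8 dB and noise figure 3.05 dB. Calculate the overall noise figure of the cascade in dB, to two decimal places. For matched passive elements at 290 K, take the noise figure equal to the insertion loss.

Convert to linear (a loss of L dB is a gain of −L dB): F_i = 10^(NF_i/10), G_i = 10^(G_i,dB/10)
  Stage 1: F_1 = 10^(0.827/10) = 1.210, G_1 = 10^(−0.827/10) = 0.8266
  Stage 2: F_2 = 10^(1.75/10) = 1.496, G_2 = 10^(12.2/10) = 16.60
  Stage 3: F_3 = 10^(3.05/10) = 2.018, G_3 = 10^(20.8/10) = 120.2
Friis cascade:
  F = 1.210 + (1.496 − 1)/0.8266 + (2.018 − 1)/13.72 = 1.884
NF = 10 log₁₀(1.884) = 2.75 dB

2.75 dB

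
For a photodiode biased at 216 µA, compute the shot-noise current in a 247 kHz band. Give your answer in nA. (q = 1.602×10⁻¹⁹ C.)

I_n = √(2qI·B)
2qI·B = 2 × 1.602×10⁻¹⁹ × 2.16×10⁻⁴ × 2.47×10⁵ = 1.71×10⁻¹⁷ A²
I_n = √(1.71×10⁻¹⁷) = 4.13×10⁻⁹ A = 4.13 nA

4.13 nA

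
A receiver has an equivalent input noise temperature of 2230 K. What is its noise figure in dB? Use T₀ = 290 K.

9.39 dB

F = 1 + T_e/T₀ = 1 + 2230/290 = 8.68966
NF = 10 log₁₀(8.68966) = 9.39 dB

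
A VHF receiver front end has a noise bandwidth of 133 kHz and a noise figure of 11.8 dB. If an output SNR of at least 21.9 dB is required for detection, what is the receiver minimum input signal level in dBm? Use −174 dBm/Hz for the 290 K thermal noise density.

Sensitivity = −174 + 10 log₁₀(B) + NF + SNR_min
= −174 + 51.24 + 11.8 + 21.9
= −89.06 dBm → −89.1 dBm

−89.1 dBm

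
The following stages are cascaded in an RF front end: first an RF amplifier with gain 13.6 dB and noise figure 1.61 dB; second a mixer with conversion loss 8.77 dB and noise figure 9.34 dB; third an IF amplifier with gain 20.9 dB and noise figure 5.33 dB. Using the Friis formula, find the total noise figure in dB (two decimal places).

Convert to linear (a loss of L dB is a gain of −L dB): F_i = 10^(NF_i/10), G_i = 10^(G_i,dB/10)
  Stage 1: F_1 = 10^(1.61/10) = 1.449, G_1 = 10^(13.6/10) = 22.91
  Stage 2: F_2 = 10^(9.34/10) = 8.590, G_2 = 10^(−8.77/10) = 0.1327
  Stage 3: F_3 = 10^(5.33/10) = 3.412, G_3 = 10^(20.9/10) = 123.0
Friis cascade:
  F = 1.449 + (8.590 − 1)/22.91 + (3.412 − 1)/3.041 = 2.573
NF = 10 log₁₀(2.573) = 4.10 dB

4.10 dB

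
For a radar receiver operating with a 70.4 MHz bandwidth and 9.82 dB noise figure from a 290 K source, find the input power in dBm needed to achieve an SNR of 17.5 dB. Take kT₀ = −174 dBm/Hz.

−68.2 dBm

Sensitivity = −174 + 10 log₁₀(B) + NF + SNR_min
= −174 + 78.48 + 9.82 + 17.5
= −68.20 dBm → −68.2 dBm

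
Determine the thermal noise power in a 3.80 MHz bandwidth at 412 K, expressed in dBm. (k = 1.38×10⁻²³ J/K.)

P_n = kTB = 1.38×10⁻²³ × 412 × 3.80×10⁶ = 2.16×10⁻¹⁴ W
In dBm: 10 log₁₀(2.16×10⁻¹⁴ / 10⁻³) = −106.7 dBm

−106.7 dBm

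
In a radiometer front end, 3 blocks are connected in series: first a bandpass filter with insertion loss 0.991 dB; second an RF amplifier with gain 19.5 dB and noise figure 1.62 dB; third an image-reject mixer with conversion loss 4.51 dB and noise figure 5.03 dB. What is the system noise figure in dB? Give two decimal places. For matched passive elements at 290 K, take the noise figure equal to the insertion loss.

Convert to linear (a loss of L dB is a gain of −L dB): F_i = 10^(NF_i/10), G_i = 10^(G_i,dB/10)
  Stage 1: F_1 = 10^(0.991/10) = 1.256, G_1 = 10^(−0.991/10) = 0.7960
  Stage 2: F_2 = 10^(1.62/10) = 1.452, G_2 = 10^(19.5/10) = 89.13
  Stage 3: F_3 = 10^(5.03/10) = 3.184, G_3 = 10^(−4.51/10) = 0.3540
Friis cascade:
  F = 1.256 + (1.452 − 1)/0.7960 + (3.184 − 1)/70.94 = 1.855
NF = 10 log₁₀(1.855) = 2.68 dB

2.68 dB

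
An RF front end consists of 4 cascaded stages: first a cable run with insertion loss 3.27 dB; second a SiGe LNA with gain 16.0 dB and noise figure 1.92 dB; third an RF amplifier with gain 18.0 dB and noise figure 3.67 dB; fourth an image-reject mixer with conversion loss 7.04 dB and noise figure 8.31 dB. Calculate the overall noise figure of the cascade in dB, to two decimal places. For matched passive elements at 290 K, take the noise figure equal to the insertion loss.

Convert to linear (a loss of L dB is a gain of −L dB): F_i = 10^(NF_i/10), G_i = 10^(G_i,dB/10)
  Stage 1: F_1 = 10^(3.27/10) = 2.123, G_1 = 10^(−3.27/10) = 0.4710
  Stage 2: F_2 = 10^(1.92/10) = 1.556, G_2 = 10^(16.0/10) = 39.81
  Stage 3: F_3 = 10^(3.67/10) = 2.328, G_3 = 10^(18.0/10) = 63.10
  Stage 4: F_4 = 10^(8.31/10) = 6.776, G_4 = 10^(−7.04/10) = 0.1977
Friis cascade:
  F = 2.123 + (1.556 − 1)/0.4710 + (2.328 − 1)/18.75 + (6.776 − 1)/1183 = 3.379
NF = 10 log₁₀(3.379) = 5.29 dB

5.29 dB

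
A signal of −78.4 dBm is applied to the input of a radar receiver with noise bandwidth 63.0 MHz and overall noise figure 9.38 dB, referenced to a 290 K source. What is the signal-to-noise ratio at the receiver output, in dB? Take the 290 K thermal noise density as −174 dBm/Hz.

Noise floor: N = −174 + 10 log₁₀(B) + NF
10 log₁₀(6.30×10⁷) = 77.99 dB
N = −174 + 77.99 + 9.38 = −86.63 dBm
SNR = P_sig − N = −78.4 − (−86.63) = 8.23 dB → 8.2 dB

8.2 dB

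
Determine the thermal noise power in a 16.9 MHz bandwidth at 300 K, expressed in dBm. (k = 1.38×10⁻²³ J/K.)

−101.6 dBm

P_n = kTB = 1.38×10⁻²³ × 300 × 1.69×10⁷ = 7.00×10⁻¹⁴ W
In dBm: 10 log₁₀(7.00×10⁻¹⁴ / 10⁻³) = −101.6 dBm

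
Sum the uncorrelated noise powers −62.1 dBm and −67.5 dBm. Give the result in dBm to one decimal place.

−61.0 dBm

Convert to linear, add, convert back:
P₁ = 6.17×10⁻¹⁰ W, P₂ = 1.78×10⁻¹⁰ W
P_tot = 7.94×10⁻¹⁰ W → 10 log₁₀(P_tot / 10⁻³) = −61.0 dBm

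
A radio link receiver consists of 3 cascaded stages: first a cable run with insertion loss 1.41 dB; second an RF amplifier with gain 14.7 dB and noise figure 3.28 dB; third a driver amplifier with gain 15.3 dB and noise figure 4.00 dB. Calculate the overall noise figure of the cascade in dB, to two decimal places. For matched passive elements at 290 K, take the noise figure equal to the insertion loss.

4.79 dB

Convert to linear (a loss of L dB is a gain of −L dB): F_i = 10^(NF_i/10), G_i = 10^(G_i,dB/10)
  Stage 1: F_1 = 10^(1.41/10) = 1.384, G_1 = 10^(−1.41/10) = 0.7228
  Stage 2: F_2 = 10^(3.28/10) = 2.128, G_2 = 10^(14.7/10) = 29.51
  Stage 3: F_3 = 10^(4.00/10) = 2.512, G_3 = 10^(15.3/10) = 33.88
Friis cascade:
  F = 1.384 + (2.128 − 1)/0.7228 + (2.512 − 1)/21.33 = 3.015
NF = 10 log₁₀(3.015) = 4.79 dB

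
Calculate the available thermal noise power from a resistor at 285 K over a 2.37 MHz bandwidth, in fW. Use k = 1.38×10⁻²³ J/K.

9.32 fW

P_n = kTB = 1.38×10⁻²³ × 285 × 2.37×10⁶ = 9.32×10⁻¹⁵ W = 9.32 fW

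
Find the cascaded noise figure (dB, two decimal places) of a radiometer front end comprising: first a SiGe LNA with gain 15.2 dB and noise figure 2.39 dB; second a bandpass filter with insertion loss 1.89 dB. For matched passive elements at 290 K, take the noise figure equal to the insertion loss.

2.43 dB

Convert to linear (a loss of L dB is a gain of −L dB): F_i = 10^(NF_i/10), G_i = 10^(G_i,dB/10)
  Stage 1: F_1 = 10^(2.39/10) = 1.734, G_1 = 10^(15.2/10) = 33.11
  Stage 2: F_2 = 10^(1.89/10) = 1.545, G_2 = 10^(−1.89/10) = 0.6471
Friis cascade:
  F = 1.734 + (1.545 − 1)/33.11 = 1.750
NF = 10 log₁₀(1.750) = 2.43 dB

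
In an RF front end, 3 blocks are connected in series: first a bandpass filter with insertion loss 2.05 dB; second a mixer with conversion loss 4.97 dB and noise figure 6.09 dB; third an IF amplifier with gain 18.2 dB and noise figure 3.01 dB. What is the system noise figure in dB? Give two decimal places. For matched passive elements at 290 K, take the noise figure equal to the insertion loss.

Convert to linear (a loss of L dB is a gain of −L dB): F_i = 10^(NF_i/10), G_i = 10^(G_i,dB/10)
  Stage 1: F_1 = 10^(2.05/10) = 1.603, G_1 = 10^(−2.05/10) = 0.6237
  Stage 2: F_2 = 10^(6.09/10) = 4.064, G_2 = 10^(−4.97/10) = 0.3184
  Stage 3: F_3 = 10^(3.01/10) = 2.000, G_3 = 10^(18.2/10) = 66.07
Friis cascade:
  F = 1.603 + (4.064 − 1)/0.6237 + (2.000 − 1)/0.1986 = 11.55
NF = 10 log₁₀(11.55) = 10.63 dB

10.63 dB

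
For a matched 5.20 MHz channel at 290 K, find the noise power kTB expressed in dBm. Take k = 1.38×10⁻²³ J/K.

−106.8 dBm

P_n = kTB = 1.38×10⁻²³ × 290 × 5.20×10⁶ = 2.08×10⁻¹⁴ W
In dBm: 10 log₁₀(2.08×10⁻¹⁴ / 10⁻³) = −106.8 dBm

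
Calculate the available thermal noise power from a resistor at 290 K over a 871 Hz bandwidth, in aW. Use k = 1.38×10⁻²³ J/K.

P_n = kTB = 1.38×10⁻²³ × 290 × 8.71×10² = 3.49×10⁻¹⁸ W = 3.49 aW

3.49 aW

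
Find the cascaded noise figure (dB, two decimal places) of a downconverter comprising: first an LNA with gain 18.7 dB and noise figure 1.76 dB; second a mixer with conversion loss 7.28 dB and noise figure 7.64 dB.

Convert to linear (a loss of L dB is a gain of −L dB): F_i = 10^(NF_i/10), G_i = 10^(G_i,dB/10)
  Stage 1: F_1 = 10^(1.76/10) = 1.500, G_1 = 10^(18.7/10) = 74.13
  Stage 2: F_2 = 10^(7.64/10) = 5.808, G_2 = 10^(−7.28/10) = 0.1871
Friis cascade:
  F = 1.500 + (5.808 − 1)/74.13 = 1.565
NF = 10 log₁₀(1.565) = 1.94 dB

1.94 dB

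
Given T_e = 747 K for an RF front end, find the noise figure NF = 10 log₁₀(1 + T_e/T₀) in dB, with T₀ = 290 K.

5.53 dB

F = 1 + T_e/T₀ = 1 + 747/290 = 3.57586
NF = 10 log₁₀(3.57586) = 5.53 dB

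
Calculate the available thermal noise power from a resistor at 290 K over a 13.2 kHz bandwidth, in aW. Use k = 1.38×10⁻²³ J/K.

P_n = kTB = 1.38×10⁻²³ × 290 × 1.32×10⁴ = 5.28×10⁻¹⁷ W = 52.8 aW

52.8 aW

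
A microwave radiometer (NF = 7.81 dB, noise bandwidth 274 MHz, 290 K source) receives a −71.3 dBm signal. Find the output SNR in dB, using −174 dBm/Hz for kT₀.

10.5 dB

Noise floor: N = −174 + 10 log₁₀(B) + NF
10 log₁₀(2.74×10⁸) = 84.38 dB
N = −174 + 84.38 + 7.81 = −81.81 dBm
SNR = P_sig − N = −71.3 − (−81.81) = 10.51 dB → 10.5 dB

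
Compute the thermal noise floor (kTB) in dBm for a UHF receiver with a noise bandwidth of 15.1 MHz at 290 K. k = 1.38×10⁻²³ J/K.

−102.2 dBm

P_n = kTB = 1.38×10⁻²³ × 290 × 1.51×10⁷ = 6.04×10⁻¹⁴ W
In dBm: 10 log₁₀(6.04×10⁻¹⁴ / 10⁻³) = −102.2 dBm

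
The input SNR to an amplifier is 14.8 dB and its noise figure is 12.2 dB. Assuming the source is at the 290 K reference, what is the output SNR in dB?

By definition F = SNR_in/SNR_out, so in dB: SNR_out = SNR_in − NF
SNR_out = 14.8 − 12.2 = 2.6 dB

2.6 dB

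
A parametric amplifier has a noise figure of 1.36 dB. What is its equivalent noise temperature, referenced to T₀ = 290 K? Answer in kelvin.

F = 10^(1.36/10) = 1.36773
T_e = (F − 1)·T₀ = (1.36773 − 1) × 290 = 107 K

107 K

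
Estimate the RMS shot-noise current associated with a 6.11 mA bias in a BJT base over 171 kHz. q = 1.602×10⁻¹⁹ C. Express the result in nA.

18.3 nA

I_n = √(2qI·B)
2qI·B = 2 × 1.602×10⁻¹⁹ × 6.11×10⁻³ × 1.71×10⁵ = 3.35×10⁻¹⁶ A²
I_n = √(3.35×10⁻¹⁶) = 1.83×10⁻⁸ A = 18.3 nA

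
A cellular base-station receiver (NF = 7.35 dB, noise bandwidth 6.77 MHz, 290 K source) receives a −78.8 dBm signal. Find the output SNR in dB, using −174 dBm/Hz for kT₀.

19.5 dB

Noise floor: N = −174 + 10 log₁₀(B) + NF
10 log₁₀(6.77×10⁶) = 68.31 dB
N = −174 + 68.31 + 7.35 = −98.34 dBm
SNR = P_sig − N = −78.8 − (−98.34) = 19.54 dB → 19.5 dB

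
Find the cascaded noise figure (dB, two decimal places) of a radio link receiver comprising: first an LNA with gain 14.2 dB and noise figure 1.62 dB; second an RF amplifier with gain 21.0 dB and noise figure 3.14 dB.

1.74 dB

Convert to linear (a loss of L dB is a gain of −L dB): F_i = 10^(NF_i/10), G_i = 10^(G_i,dB/10)
  Stage 1: F_1 = 10^(1.62/10) = 1.452, G_1 = 10^(14.2/10) = 26.30
  Stage 2: F_2 = 10^(3.14/10) = 2.061, G_2 = 10^(21.0/10) = 125.9
Friis cascade:
  F = 1.452 + (2.061 − 1)/26.30 = 1.492
NF = 10 log₁₀(1.492) = 1.74 dB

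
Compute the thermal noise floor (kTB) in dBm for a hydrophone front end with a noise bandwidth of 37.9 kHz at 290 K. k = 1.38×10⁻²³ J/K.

P_n = kTB = 1.38×10⁻²³ × 290 × 3.79×10⁴ = 1.52×10⁻¹⁶ W
In dBm: 10 log₁₀(1.52×10⁻¹⁶ / 10⁻³) = −128.2 dBm

−128.2 dBm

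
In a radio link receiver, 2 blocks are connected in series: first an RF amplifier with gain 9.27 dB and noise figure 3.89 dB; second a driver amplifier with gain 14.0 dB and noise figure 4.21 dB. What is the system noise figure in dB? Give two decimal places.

4.22 dB

Convert to linear (a loss of L dB is a gain of −L dB): F_i = 10^(NF_i/10), G_i = 10^(G_i,dB/10)
  Stage 1: F_1 = 10^(3.89/10) = 2.449, G_1 = 10^(9.27/10) = 8.453
  Stage 2: F_2 = 10^(4.21/10) = 2.636, G_2 = 10^(14.0/10) = 25.12
Friis cascade:
  F = 2.449 + (2.636 − 1)/8.453 = 2.643
NF = 10 log₁₀(2.643) = 4.22 dB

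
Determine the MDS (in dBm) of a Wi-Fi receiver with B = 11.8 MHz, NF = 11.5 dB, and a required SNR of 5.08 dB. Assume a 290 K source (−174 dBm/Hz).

−86.7 dBm

Sensitivity = −174 + 10 log₁₀(B) + NF + SNR_min
= −174 + 70.72 + 11.5 + 5.08
= −86.70 dBm → −86.7 dBm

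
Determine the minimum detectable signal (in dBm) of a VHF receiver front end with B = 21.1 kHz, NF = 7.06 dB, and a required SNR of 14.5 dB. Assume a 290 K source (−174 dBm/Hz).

Sensitivity = −174 + 10 log₁₀(B) + NF + SNR_min
= −174 + 43.24 + 7.06 + 14.5
= −109.20 dBm → −109.2 dBm

−109.2 dBm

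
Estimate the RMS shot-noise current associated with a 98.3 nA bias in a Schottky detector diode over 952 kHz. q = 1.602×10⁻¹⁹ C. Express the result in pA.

173 pA

I_n = √(2qI·B)
2qI·B = 2 × 1.602×10⁻¹⁹ × 9.83×10⁻⁸ × 9.52×10⁵ = 3.00×10⁻²⁰ A²
I_n = √(3.00×10⁻²⁰) = 1.73×10⁻¹⁰ A = 173 pA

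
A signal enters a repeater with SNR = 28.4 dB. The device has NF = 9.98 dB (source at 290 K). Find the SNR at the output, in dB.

By definition F = SNR_in/SNR_out, so in dB: SNR_out = SNR_in − NF
SNR_out = 28.4 − 9.98 = 18.42 dB

18.42 dB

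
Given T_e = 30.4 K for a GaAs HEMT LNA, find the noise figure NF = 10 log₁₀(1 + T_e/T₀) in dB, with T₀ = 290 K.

0.433 dB

F = 1 + T_e/T₀ = 1 + 30.4/290 = 1.10483
NF = 10 log₁₀(1.10483) = 0.433 dB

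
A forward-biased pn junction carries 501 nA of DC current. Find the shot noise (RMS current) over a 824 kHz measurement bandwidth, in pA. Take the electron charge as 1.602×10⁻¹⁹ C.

I_n = √(2qI·B)
2qI·B = 2 × 1.602×10⁻¹⁹ × 5.01×10⁻⁷ × 8.24×10⁵ = 1.32×10⁻¹⁹ A²
I_n = √(1.32×10⁻¹⁹) = 3.64×10⁻¹⁰ A = 364 pA

364 pA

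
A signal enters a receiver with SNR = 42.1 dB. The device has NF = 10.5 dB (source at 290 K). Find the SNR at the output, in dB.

By definition F = SNR_in/SNR_out, so in dB: SNR_out = SNR_in − NF
SNR_out = 42.1 − 10.5 = 31.6 dB

31.6 dB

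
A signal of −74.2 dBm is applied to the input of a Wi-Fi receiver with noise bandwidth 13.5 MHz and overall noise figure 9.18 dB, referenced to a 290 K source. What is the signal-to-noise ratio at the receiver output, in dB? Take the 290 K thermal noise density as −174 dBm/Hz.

Noise floor: N = −174 + 10 log₁₀(B) + NF
10 log₁₀(1.35×10⁷) = 71.3 dB
N = −174 + 71.3 + 9.18 = −93.52 dBm
SNR = P_sig − N = −74.2 − (−93.52) = 19.32 dB → 19.3 dB

19.3 dB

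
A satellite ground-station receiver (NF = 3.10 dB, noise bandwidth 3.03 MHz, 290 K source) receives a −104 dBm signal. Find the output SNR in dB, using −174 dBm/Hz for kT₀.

2.1 dB

Noise floor: N = −174 + 10 log₁₀(B) + NF
10 log₁₀(3.03×10⁶) = 64.81 dB
N = −174 + 64.81 + 3.10 = −106.09 dBm
SNR = P_sig − N = −104 − (−106.09) = 2.09 dB → 2.1 dB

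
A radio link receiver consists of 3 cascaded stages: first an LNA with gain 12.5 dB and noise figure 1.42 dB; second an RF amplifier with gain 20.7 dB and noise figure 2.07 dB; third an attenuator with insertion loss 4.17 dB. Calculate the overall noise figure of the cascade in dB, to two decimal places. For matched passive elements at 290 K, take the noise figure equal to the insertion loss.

Convert to linear (a loss of L dB is a gain of −L dB): F_i = 10^(NF_i/10), G_i = 10^(G_i,dB/10)
  Stage 1: F_1 = 10^(1.42/10) = 1.387, G_1 = 10^(12.5/10) = 17.78
  Stage 2: F_2 = 10^(2.07/10) = 1.611, G_2 = 10^(20.7/10) = 117.5
  Stage 3: F_3 = 10^(4.17/10) = 2.612, G_3 = 10^(−4.17/10) = 0.3828
Friis cascade:
  F = 1.387 + (1.611 − 1)/17.78 + (2.612 − 1)/2089 = 1.422
NF = 10 log₁₀(1.422) = 1.53 dB

1.53 dB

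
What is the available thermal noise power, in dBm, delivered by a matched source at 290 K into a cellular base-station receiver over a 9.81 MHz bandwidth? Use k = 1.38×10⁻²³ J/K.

P_n = kTB = 1.38×10⁻²³ × 290 × 9.81×10⁶ = 3.93×10⁻¹⁴ W
In dBm: 10 log₁₀(3.93×10⁻¹⁴ / 10⁻³) = −104.1 dBm

−104.1 dBm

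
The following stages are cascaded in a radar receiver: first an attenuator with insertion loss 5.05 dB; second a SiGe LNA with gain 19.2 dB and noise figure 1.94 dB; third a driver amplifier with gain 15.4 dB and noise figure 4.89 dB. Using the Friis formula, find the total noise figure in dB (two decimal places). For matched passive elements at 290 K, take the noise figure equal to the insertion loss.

Convert to linear (a loss of L dB is a gain of −L dB): F_i = 10^(NF_i/10), G_i = 10^(G_i,dB/10)
  Stage 1: F_1 = 10^(5.05/10) = 3.199, G_1 = 10^(−5.05/10) = 0.3126
  Stage 2: F_2 = 10^(1.94/10) = 1.563, G_2 = 10^(19.2/10) = 83.18
  Stage 3: F_3 = 10^(4.89/10) = 3.083, G_3 = 10^(15.4/10) = 34.67
Friis cascade:
  F = 3.199 + (1.563 − 1)/0.3126 + (3.083 − 1)/26.00 = 5.080
NF = 10 log₁₀(5.080) = 7.06 dB

7.06 dB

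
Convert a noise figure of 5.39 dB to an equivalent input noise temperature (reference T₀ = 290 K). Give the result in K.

713 K

F = 10^(5.39/10) = 3.45939
T_e = (F − 1)·T₀ = (3.45939 − 1) × 290 = 713 K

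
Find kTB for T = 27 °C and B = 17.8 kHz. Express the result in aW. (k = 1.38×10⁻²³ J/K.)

73.7 aW

T = 27 °C + 273.15 = 300.15 K
P_n = kTB = 1.38×10⁻²³ × 300.15 × 1.78×10⁴ = 7.37×10⁻¹⁷ W = 73.7 aW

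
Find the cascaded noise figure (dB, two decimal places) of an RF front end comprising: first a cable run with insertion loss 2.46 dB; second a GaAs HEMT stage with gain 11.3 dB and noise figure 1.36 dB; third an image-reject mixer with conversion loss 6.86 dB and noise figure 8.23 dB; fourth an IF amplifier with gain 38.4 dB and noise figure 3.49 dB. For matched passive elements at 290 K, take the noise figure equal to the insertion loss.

5.94 dB

Convert to linear (a loss of L dB is a gain of −L dB): F_i = 10^(NF_i/10), G_i = 10^(G_i,dB/10)
  Stage 1: F_1 = 10^(2.46/10) = 1.762, G_1 = 10^(−2.46/10) = 0.5675
  Stage 2: F_2 = 10^(1.36/10) = 1.368, G_2 = 10^(11.3/10) = 13.49
  Stage 3: F_3 = 10^(8.23/10) = 6.653, G_3 = 10^(−6.86/10) = 0.2061
  Stage 4: F_4 = 10^(3.49/10) = 2.234, G_4 = 10^(38.4/10) = 6918
Friis cascade:
  F = 1.762 + (1.368 − 1)/0.5675 + (6.653 − 1)/7.656 + (2.234 − 1)/1.578 = 3.930
NF = 10 log₁₀(3.930) = 5.94 dB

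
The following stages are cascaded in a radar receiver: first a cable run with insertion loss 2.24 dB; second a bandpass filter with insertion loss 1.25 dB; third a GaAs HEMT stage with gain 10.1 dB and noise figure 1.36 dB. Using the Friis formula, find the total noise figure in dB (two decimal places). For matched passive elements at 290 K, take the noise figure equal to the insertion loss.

Convert to linear (a loss of L dB is a gain of −L dB): F_i = 10^(NF_i/10), G_i = 10^(G_i,dB/10)
  Stage 1: F_1 = 10^(2.24/10) = 1.675, G_1 = 10^(−2.24/10) = 0.5970
  Stage 2: F_2 = 10^(1.25/10) = 1.334, G_2 = 10^(−1.25/10) = 0.7499
  Stage 3: F_3 = 10^(1.36/10) = 1.368, G_3 = 10^(10.1/10) = 10.23
Friis cascade:
  F = 1.675 + (1.334 − 1)/0.5970 + (1.368 − 1)/0.4477 = 3.055
NF = 10 log₁₀(3.055) = 4.85 dB

4.85 dB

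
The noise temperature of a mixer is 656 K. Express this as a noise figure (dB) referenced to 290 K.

F = 1 + T_e/T₀ = 1 + 656/290 = 3.26207
NF = 10 log₁₀(3.26207) = 5.13 dB

5.13 dB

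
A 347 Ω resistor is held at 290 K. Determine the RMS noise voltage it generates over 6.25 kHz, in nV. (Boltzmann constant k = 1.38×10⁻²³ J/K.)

186 nV

V_n = √(4kTRB)
4kTRB = 4 × 1.38×10⁻²³ × 290 × 3.47×10² × 6.25×10³ = 3.47×10⁻¹⁴ V²
V_n = √(3.47×10⁻¹⁴) = 1.86×10⁻⁷ V = 186 nV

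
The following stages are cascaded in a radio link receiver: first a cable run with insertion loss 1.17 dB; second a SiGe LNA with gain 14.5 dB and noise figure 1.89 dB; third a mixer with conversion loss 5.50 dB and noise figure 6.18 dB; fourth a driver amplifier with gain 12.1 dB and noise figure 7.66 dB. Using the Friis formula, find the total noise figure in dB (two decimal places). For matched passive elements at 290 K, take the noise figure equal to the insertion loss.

Convert to linear (a loss of L dB is a gain of −L dB): F_i = 10^(NF_i/10), G_i = 10^(G_i,dB/10)
  Stage 1: F_1 = 10^(1.17/10) = 1.309, G_1 = 10^(−1.17/10) = 0.7638
  Stage 2: F_2 = 10^(1.89/10) = 1.545, G_2 = 10^(14.5/10) = 28.18
  Stage 3: F_3 = 10^(6.18/10) = 4.150, G_3 = 10^(−5.50/10) = 0.2818
  Stage 4: F_4 = 10^(7.66/10) = 5.834, G_4 = 10^(12.1/10) = 16.22
Friis cascade:
  F = 1.309 + (1.545 − 1)/0.7638 + (4.150 − 1)/21.53 + (5.834 − 1)/6.067 = 2.966
NF = 10 log₁₀(2.966) = 4.72 dB

4.72 dB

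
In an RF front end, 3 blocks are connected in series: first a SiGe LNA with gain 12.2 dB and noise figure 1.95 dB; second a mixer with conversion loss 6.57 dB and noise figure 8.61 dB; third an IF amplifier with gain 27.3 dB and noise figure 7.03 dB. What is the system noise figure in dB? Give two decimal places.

4.84 dB

Convert to linear (a loss of L dB is a gain of −L dB): F_i = 10^(NF_i/10), G_i = 10^(G_i,dB/10)
  Stage 1: F_1 = 10^(1.95/10) = 1.567, G_1 = 10^(12.2/10) = 16.60
  Stage 2: F_2 = 10^(8.61/10) = 7.261, G_2 = 10^(−6.57/10) = 0.2203
  Stage 3: F_3 = 10^(7.03/10) = 5.047, G_3 = 10^(27.3/10) = 537.0
Friis cascade:
  F = 1.567 + (7.261 − 1)/16.60 + (5.047 − 1)/3.656 = 3.051
NF = 10 log₁₀(3.051) = 4.84 dB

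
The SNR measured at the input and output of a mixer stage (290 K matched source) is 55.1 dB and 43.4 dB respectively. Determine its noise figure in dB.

11.7 dB

NF (dB) = SNR_in(dB) − SNR_out(dB) when the source is at T₀
NF = 55.1 − 43.4 = 11.7 dB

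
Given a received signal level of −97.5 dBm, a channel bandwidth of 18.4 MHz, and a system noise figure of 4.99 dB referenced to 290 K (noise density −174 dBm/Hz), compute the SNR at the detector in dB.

−1.1 dB

Noise floor: N = −174 + 10 log₁₀(B) + NF
10 log₁₀(1.84×10⁷) = 72.65 dB
N = −174 + 72.65 + 4.99 = −96.36 dBm
SNR = P_sig − N = −97.5 − (−96.36) = −1.14 dB → −1.1 dB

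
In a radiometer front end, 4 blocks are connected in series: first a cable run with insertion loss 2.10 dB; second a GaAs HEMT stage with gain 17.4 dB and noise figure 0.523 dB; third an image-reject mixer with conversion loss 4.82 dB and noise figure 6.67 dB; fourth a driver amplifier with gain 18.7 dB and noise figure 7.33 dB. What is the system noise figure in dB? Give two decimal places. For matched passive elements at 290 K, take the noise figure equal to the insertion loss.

3.68 dB

Convert to linear (a loss of L dB is a gain of −L dB): F_i = 10^(NF_i/10), G_i = 10^(G_i,dB/10)
  Stage 1: F_1 = 10^(2.10/10) = 1.622, G_1 = 10^(−2.10/10) = 0.6166
  Stage 2: F_2 = 10^(0.523/10) = 1.128, G_2 = 10^(17.4/10) = 54.95
  Stage 3: F_3 = 10^(6.67/10) = 4.645, G_3 = 10^(−4.82/10) = 0.3296
  Stage 4: F_4 = 10^(7.33/10) = 5.408, G_4 = 10^(18.7/10) = 74.13
Friis cascade:
  F = 1.622 + (1.128 − 1)/0.6166 + (4.645 − 1)/33.88 + (5.408 − 1)/11.17 = 2.332
NF = 10 log₁₀(2.332) = 3.68 dB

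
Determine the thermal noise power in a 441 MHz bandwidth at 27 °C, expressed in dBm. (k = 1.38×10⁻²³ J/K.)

T = 27 °C + 273.15 = 300.15 K
P_n = kTB = 1.38×10⁻²³ × 300.15 × 4.41×10⁸ = 1.83×10⁻¹² W
In dBm: 10 log₁₀(1.83×10⁻¹² / 10⁻³) = −87.4 dBm

−87.4 dBm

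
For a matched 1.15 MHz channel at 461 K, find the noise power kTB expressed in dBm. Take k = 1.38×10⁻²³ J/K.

P_n = kTB = 1.38×10⁻²³ × 461 × 1.15×10⁶ = 7.32×10⁻¹⁵ W
In dBm: 10 log₁₀(7.32×10⁻¹⁵ / 10⁻³) = −111.4 dBm

−111.4 dBm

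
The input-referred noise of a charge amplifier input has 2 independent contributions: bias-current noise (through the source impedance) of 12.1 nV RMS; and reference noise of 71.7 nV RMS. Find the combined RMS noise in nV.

Uncorrelated sources add in power (mean-square): V_tot = √(ΣV_i²)
V_tot = √[(1.21×10⁻⁸)² + (7.17×10⁻⁸)²] = 7.27×10⁻⁸ V = 72.7 nV

72.7 nV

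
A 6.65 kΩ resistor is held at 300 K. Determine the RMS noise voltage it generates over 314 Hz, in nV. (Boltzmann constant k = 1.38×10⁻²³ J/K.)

186 nV

V_n = √(4kTRB)
4kTRB = 4 × 1.38×10⁻²³ × 300 × 6.65×10³ × 3.14×10² = 3.46×10⁻¹⁴ V²
V_n = √(3.46×10⁻¹⁴) = 1.86×10⁻⁷ V = 186 nV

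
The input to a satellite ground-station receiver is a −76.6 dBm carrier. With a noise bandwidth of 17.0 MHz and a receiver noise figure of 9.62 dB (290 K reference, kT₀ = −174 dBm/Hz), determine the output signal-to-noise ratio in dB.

Noise floor: N = −174 + 10 log₁₀(B) + NF
10 log₁₀(1.70×10⁷) = 72.3 dB
N = −174 + 72.3 + 9.62 = −92.08 dBm
SNR = P_sig − N = −76.6 − (−92.08) = 15.48 dB → 15.5 dB

15.5 dB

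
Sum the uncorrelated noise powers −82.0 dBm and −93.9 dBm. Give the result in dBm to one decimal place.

Convert to linear, add, convert back:
P₁ = 6.31×10⁻¹² W, P₂ = 4.07×10⁻¹³ W
P_tot = 6.72×10⁻¹² W → 10 log₁₀(P_tot / 10⁻³) = −81.7 dBm

−81.7 dBm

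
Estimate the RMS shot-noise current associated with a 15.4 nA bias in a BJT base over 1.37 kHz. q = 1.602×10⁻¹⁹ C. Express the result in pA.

2.60 pA

I_n = √(2qI·B)
2qI·B = 2 × 1.602×10⁻¹⁹ × 1.54×10⁻⁸ × 1.37×10³ = 6.76×10⁻²⁴ A²
I_n = √(6.76×10⁻²⁴) = 2.60×10⁻¹² A = 2.60 pA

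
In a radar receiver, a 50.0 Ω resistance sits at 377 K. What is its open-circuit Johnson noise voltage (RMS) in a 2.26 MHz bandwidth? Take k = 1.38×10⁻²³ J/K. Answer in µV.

1.53 µV

V_n = √(4kTRB)
4kTRB = 4 × 1.38×10⁻²³ × 377 × 5.00×10¹ × 2.26×10⁶ = 2.35×10⁻¹² V²
V_n = √(2.35×10⁻¹²) = 1.53×10⁻⁶ V = 1.53 µV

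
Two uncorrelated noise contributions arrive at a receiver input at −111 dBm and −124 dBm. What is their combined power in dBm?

Convert to linear, add, convert back:
P₁ = 7.94×10⁻¹⁵ W, P₂ = 3.98×10⁻¹⁶ W
P_tot = 8.34×10⁻¹⁵ W → 10 log₁₀(P_tot / 10⁻³) = −110.8 dBm

−110.8 dBm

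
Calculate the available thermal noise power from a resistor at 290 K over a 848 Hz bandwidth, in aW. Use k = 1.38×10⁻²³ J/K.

P_n = kTB = 1.38×10⁻²³ × 290 × 8.48×10² = 3.39×10⁻¹⁸ W = 3.39 aW

3.39 aW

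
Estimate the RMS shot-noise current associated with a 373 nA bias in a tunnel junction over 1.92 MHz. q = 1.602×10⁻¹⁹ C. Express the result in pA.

I_n = √(2qI·B)
2qI·B = 2 × 1.602×10⁻¹⁹ × 3.73×10⁻⁷ × 1.92×10⁶ = 2.29×10⁻¹⁹ A²
I_n = √(2.29×10⁻¹⁹) = 4.79×10⁻¹⁰ A = 479 pA

479 pA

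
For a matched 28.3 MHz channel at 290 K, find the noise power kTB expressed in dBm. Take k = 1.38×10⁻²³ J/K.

P_n = kTB = 1.38×10⁻²³ × 290 × 2.83×10⁷ = 1.13×10⁻¹³ W
In dBm: 10 log₁₀(1.13×10⁻¹³ / 10⁻³) = −99.5 dBm

−99.5 dBm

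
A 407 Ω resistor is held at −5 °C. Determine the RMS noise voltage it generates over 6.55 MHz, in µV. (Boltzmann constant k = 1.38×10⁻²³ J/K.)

T = −5 °C + 273.15 = 268.15 K
V_n = √(4kTRB)
4kTRB = 4 × 1.38×10⁻²³ × 268.15 × 4.07×10² × 6.55×10⁶ = 3.95×10⁻¹¹ V²
V_n = √(3.95×10⁻¹¹) = 6.28×10⁻⁶ V = 6.28 µV

6.28 µV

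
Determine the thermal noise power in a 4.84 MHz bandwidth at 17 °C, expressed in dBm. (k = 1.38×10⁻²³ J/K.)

−107.1 dBm

T = 17 °C + 273.15 = 290.15 K
P_n = kTB = 1.38×10⁻²³ × 290.15 × 4.84×10⁶ = 1.94×10⁻¹⁴ W
In dBm: 10 log₁₀(1.94×10⁻¹⁴ / 10⁻³) = −107.1 dBm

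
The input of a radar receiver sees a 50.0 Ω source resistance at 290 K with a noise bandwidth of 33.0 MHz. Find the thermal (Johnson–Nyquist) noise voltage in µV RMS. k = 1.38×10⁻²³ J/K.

V_n = √(4kTRB)
4kTRB = 4 × 1.38×10⁻²³ × 290 × 5.00×10¹ × 3.30×10⁷ = 2.64×10⁻¹¹ V²
V_n = √(2.64×10⁻¹¹) = 5.14×10⁻⁶ V = 5.14 µV

5.14 µV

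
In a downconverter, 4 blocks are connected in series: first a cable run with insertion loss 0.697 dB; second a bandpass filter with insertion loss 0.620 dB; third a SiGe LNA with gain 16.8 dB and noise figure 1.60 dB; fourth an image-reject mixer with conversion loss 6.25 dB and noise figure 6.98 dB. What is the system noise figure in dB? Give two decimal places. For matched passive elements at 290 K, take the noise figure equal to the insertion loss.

Convert to linear (a loss of L dB is a gain of −L dB): F_i = 10^(NF_i/10), G_i = 10^(G_i,dB/10)
  Stage 1: F_1 = 10^(0.697/10) = 1.174, G_1 = 10^(−0.697/10) = 0.8517
  Stage 2: F_2 = 10^(0.620/10) = 1.153, G_2 = 10^(−0.620/10) = 0.8670
  Stage 3: F_3 = 10^(1.60/10) = 1.445, G_3 = 10^(16.8/10) = 47.86
  Stage 4: F_4 = 10^(6.98/10) = 4.989, G_4 = 10^(−6.25/10) = 0.2371
Friis cascade:
  F = 1.174 + (1.153 − 1)/0.8517 + (1.445 − 1)/0.7384 + (4.989 − 1)/35.34 = 2.070
NF = 10 log₁₀(2.070) = 3.16 dB

3.16 dB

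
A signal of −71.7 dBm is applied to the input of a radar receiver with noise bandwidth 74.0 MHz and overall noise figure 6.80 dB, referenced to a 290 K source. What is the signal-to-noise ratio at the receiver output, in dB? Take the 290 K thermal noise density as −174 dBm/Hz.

16.8 dB

Noise floor: N = −174 + 10 log₁₀(B) + NF
10 log₁₀(7.40×10⁷) = 78.69 dB
N = −174 + 78.69 + 6.80 = −88.51 dBm
SNR = P_sig − N = −71.7 − (−88.51) = 16.81 dB → 16.8 dB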